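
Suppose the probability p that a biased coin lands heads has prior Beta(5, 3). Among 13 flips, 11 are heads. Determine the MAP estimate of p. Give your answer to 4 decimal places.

p̂_MAP = 0.7895

Prior: Beta(5, 3).
Data: 11 successes in 13 trials. The binomial likelihood contributes p^11(1−p)^2, so the posterior is Beta(5+11, 3+2) = Beta(16, 5).
For Beta(a, b) with a, b > 1 the mode is (a−1)/(a+b−2) = 15/19 ≈ 0.7895.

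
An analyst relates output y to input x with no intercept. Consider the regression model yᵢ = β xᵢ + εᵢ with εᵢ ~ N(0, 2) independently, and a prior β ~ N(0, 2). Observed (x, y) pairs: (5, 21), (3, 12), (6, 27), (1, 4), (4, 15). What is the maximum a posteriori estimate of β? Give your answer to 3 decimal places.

log p(β | y) = −Σ(yᵢ − βxᵢ)²/(2·2) − β²/(2·2) + const.
Setting the derivative to zero: Σxᵢ(yᵢ − βxᵢ)/2 − β/2 = 0, so β = Σxᵢyᵢ / (Σxᵢ² + σ²/τ²).
Σxᵢyᵢ = 5·21 + 3·12 + 6·27 + 1·4 + 4·15 = 367; Σxᵢ² = 87; σ²/τ² = 1.
β̂_MAP = 367 / (87 + 1) = 367/88 ≈ 4.170.

β̂_MAP = 4.170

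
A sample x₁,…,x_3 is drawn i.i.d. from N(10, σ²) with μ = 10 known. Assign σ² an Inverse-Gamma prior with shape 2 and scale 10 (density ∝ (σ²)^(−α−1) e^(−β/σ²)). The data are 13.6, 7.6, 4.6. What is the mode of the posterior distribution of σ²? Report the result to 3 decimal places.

σ̂²_MAP = 7.542

Sum of squared deviations about the known mean: SS = (13.6−10)² + (7.6−10)² + (4.6−10)² = 47.88.
The Normal likelihood contributes (σ²)^(−n/2) exp(−SS/(2σ²)), so the posterior is Inverse-Gamma(α + n/2, β + SS/2) = Inverse-Gamma(3.5, 33.94).
The mode of Inverse-Gamma(a, b) is b/(a+1) = 33.94/4.5 ≈ 7.542.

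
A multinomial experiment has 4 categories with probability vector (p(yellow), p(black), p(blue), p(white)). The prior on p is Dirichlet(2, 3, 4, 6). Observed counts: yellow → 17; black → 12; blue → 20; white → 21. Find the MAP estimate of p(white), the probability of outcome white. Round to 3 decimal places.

MAP estimate of p(white) = 0.321

The posterior is Dirichlet(αᵢ + nᵢ) = Dirichlet(19, 15, 24, 27).
For a Dirichlet(a₁,…,a_K) with all aᵢ > 1, the mode has j-th component (aⱼ − 1)/(Σaᵢ − K).
Here Σaᵢ = 85 and K = 4, so p(white) = (27 − 1)/(85 − 4) = 26/81 ≈ 0.321.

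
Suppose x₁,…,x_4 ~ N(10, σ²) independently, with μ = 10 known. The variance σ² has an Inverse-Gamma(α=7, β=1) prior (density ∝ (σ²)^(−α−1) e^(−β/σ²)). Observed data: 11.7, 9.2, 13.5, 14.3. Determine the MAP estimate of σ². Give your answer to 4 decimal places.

Sum of squared deviations about the known mean: SS = (11.7−10)² + (9.2−10)² + (13.5−10)² + (14.3−10)² = 34.27.
The Normal likelihood contributes (σ²)^(−n/2) exp(−SS/(2σ²)), so the posterior is Inverse-Gamma(α + n/2, β + SS/2) = Inverse-Gamma(9, 18.135).
The mode of Inverse-Gamma(a, b) is b/(a+1) = 18.135/10 ≈ 1.8135.

σ̂²_MAP = 1.8135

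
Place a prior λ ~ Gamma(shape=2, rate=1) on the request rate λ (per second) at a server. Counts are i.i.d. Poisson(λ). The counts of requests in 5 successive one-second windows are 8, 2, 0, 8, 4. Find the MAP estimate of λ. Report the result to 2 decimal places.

λ̂_MAP = 3.83

Σxᵢ = 8+2+0+8+4 = 22, with n = 5.
Posterior ∝ λe^(−1λ) · λ^22e^(−5λ) = λ^23e^(−6λ), i.e. Gamma(shape=24, rate=6).
The mode of a Gamma(a, b) with a ≥ 1 (shape–rate) is (a−1)/b = 23/6 ≈ 3.83.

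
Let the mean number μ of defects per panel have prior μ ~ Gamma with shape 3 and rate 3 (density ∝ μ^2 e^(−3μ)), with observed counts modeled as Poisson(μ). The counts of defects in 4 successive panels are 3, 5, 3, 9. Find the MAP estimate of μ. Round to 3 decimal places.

μ̂_MAP = 3.143

Σxᵢ = 3+5+3+9 = 20, with n = 4.
Posterior ∝ μ^2e^(−3μ) · μ^20e^(−4μ) = μ^22e^(−7μ), i.e. Gamma(shape=23, rate=7).
The mode of a Gamma(a, b) with a ≥ 1 (shape–rate) is (a−1)/b = 22/7 ≈ 3.143.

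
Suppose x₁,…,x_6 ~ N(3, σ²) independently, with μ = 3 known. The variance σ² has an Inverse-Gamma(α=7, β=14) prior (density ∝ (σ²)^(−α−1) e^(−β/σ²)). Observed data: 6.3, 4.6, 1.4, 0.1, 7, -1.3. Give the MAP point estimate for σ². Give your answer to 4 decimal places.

Sum of squared deviations about the known mean: SS = (6.3−3)² + (4.6−3)² + (1.4−3)² + (0.1−3)² + (7−3)² + (-1.3−3)² = 58.91.
The Normal likelihood contributes (σ²)^(−n/2) exp(−SS/(2σ²)), so the posterior is Inverse-Gamma(α + n/2, β + SS/2) = Inverse-Gamma(10, 43.455).
The mode of Inverse-Gamma(a, b) is b/(a+1) = 43.455/11 ≈ 3.9505.

σ̂²_MAP = 3.9505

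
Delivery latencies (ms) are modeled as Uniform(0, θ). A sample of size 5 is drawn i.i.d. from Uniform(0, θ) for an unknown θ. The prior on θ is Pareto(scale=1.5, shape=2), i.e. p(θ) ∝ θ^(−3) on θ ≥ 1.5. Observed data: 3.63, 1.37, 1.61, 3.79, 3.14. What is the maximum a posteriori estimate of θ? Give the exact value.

θ̂_MAP = 3.79

The Uniform(0, θ) likelihood is θ^(−n) for θ ≥ max(xᵢ), zero otherwise. Here max(xᵢ) = 3.79.
Posterior ∝ θ^(−3) · θ^(−5) = θ^(−8) on θ ≥ max(1.5, 3.79) = 3.79.
This density is strictly decreasing in θ, so the posterior mode lies at the lower boundary of the support.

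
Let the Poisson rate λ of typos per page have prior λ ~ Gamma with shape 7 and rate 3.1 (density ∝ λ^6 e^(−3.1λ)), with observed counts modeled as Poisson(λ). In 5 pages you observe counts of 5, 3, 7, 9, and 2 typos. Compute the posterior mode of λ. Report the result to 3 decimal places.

Σxᵢ = 5+3+7+9+2 = 26, with n = 5.
Posterior ∝ λ^6e^(−3.1λ) · λ^26e^(−5λ) = λ^32e^(−8.1λ), i.e. Gamma(shape=33, rate=8.1).
The mode of a Gamma(a, b) with a ≥ 1 (shape–rate) is (a−1)/b = 32/8.1 ≈ 3.951.

λ̂_MAP = 3.951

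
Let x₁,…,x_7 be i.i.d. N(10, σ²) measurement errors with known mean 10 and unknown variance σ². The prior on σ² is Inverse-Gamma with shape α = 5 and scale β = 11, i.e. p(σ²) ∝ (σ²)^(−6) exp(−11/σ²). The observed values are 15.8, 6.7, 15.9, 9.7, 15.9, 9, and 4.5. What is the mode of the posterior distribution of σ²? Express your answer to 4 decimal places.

Sum of squared deviations about the known mean: SS = (15.8−10)² + (6.7−10)² + (15.9−10)² + (9.7−10)² + (15.9−10)² + (9−10)² + (4.5−10)² = 145.49.
The Normal likelihood contributes (σ²)^(−n/2) exp(−SS/(2σ²)), so the posterior is Inverse-Gamma(α + n/2, β + SS/2) = Inverse-Gamma(8.5, 83.745).
The mode of Inverse-Gamma(a, b) is b/(a+1) = 83.745/9.5 ≈ 8.8153.

σ̂²_MAP = 8.8153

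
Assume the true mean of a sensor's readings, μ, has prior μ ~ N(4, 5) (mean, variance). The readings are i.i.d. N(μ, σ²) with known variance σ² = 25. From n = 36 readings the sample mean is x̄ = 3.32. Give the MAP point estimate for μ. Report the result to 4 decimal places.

μ̂_MAP = 3.4029

n = 36, x̄ = 3.32.
For a Normal prior and Normal likelihood with known variance, the posterior is Normal; its mode equals its mean, the precision-weighted average.
Prior precision 1/σ₀² = 1/5 = 0.2; data precision n/σ² = 36/25 = 1.44.
μ̂ = (0.2·4 + 1.44·3.32) / (0.2 + 1.44) = 5.5808/1.64 = 3488/1025 ≈ 3.4029.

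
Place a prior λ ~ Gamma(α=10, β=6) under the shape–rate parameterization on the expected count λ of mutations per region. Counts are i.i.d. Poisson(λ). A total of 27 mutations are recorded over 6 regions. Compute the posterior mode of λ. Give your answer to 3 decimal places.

Σxᵢ = 27, n = 6.
Posterior ∝ λ^9e^(−6λ) · λ^27e^(−6λ) = λ^36e^(−12λ), i.e. Gamma(shape=37, rate=12).
The mode of a Gamma(a, b) with a ≥ 1 (shape–rate) is (a−1)/b = 36/12 ≈ 3.000.

λ̂_MAP = 3.000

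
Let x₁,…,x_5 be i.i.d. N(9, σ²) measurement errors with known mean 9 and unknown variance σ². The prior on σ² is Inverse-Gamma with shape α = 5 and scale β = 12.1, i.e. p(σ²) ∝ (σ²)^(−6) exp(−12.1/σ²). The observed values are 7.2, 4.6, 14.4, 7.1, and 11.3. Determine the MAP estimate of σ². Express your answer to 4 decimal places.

Sum of squared deviations about the known mean: SS = (7.2−9)² + (4.6−9)² + (14.4−9)² + (7.1−9)² + (11.3−9)² = 60.66.
The Normal likelihood contributes (σ²)^(−n/2) exp(−SS/(2σ²)), so the posterior is Inverse-Gamma(α + n/2, β + SS/2) = Inverse-Gamma(7.5, 42.43).
The mode of Inverse-Gamma(a, b) is b/(a+1) = 42.43/8.5 ≈ 4.9918.

σ̂²_MAP = 4.9918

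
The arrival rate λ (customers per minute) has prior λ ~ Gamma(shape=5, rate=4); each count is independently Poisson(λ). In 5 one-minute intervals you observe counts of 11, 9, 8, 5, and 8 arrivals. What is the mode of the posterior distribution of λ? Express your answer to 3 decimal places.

Σxᵢ = 11+9+8+5+8 = 41, with n = 5.
Posterior ∝ λ^4e^(−4λ) · λ^41e^(−5λ) = λ^45e^(−9λ), i.e. Gamma(shape=46, rate=9).
The mode of a Gamma(a, b) with a ≥ 1 (shape–rate) is (a−1)/b = 45/9 ≈ 5.000.

λ̂_MAP = 5.000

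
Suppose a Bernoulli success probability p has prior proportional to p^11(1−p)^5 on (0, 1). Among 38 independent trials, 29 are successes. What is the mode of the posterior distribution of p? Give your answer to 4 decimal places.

p̂_MAP = 0.7407

The prior density ∝ p^11(1−p)^5 is the kernel of Beta(12, 6).
Data: 29 successes in 38 trials. The binomial likelihood contributes p^29(1−p)^9, so the posterior is Beta(12+29, 6+9) = Beta(41, 15).
For Beta(a, b) with a, b > 1 the mode is (a−1)/(a+b−2) = 40/54 ≈ 0.7407.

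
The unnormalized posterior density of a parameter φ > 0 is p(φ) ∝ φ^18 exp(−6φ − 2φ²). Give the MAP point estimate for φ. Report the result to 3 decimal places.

φ̂_MAP = 1.500

ℓ'(φ) = 18/φ − 6 − 4φ. Setting this to zero and multiplying by φ: 4φ² + 6φ − 18 = 0.
φ = (−6 + √(6² + 4·4·18)) / (2·4) = (−6 + √324) / 8 = (−6 + 18)/8 = 3/2.
ℓ''(φ) = −18/φ² − 4 < 0, confirming a maximum.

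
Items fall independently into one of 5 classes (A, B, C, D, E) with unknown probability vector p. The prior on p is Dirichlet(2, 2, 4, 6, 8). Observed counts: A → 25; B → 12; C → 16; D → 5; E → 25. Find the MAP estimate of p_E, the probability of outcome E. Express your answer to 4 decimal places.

MAP estimate of p_E = 0.3200

The posterior is Dirichlet(αᵢ + nᵢ) = Dirichlet(27, 14, 20, 11, 33).
For a Dirichlet(a₁,…,a_K) with all aᵢ > 1, the mode has j-th component (aⱼ − 1)/(Σaᵢ − K).
Here Σaᵢ = 105 and K = 5, so p_E = (33 − 1)/(105 − 5) = 32/100 ≈ 0.3200.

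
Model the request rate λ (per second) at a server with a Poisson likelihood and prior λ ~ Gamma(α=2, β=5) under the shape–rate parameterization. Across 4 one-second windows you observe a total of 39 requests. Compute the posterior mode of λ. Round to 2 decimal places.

Σxᵢ = 39, n = 4.
Posterior ∝ λe^(−5λ) · λ^39e^(−4λ) = λ^40e^(−9λ), i.e. Gamma(shape=41, rate=9).
The mode of a Gamma(a, b) with a ≥ 1 (shape–rate) is (a−1)/b = 40/9 ≈ 4.44.

λ̂_MAP = 4.44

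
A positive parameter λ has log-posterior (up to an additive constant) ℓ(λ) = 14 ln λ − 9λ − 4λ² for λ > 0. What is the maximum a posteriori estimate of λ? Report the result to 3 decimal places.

ℓ'(λ) = 14/λ − 9 − 8λ. Setting this to zero and multiplying by λ: 8λ² + 9λ − 14 = 0.
λ = (−9 + √(9² + 4·8·14)) / (2·8) = (−9 + √529) / 16 = (−9 + 23)/16 = 7/8.
ℓ''(λ) = −14/λ² − 8 < 0, confirming a maximum.

λ̂_MAP = 0.875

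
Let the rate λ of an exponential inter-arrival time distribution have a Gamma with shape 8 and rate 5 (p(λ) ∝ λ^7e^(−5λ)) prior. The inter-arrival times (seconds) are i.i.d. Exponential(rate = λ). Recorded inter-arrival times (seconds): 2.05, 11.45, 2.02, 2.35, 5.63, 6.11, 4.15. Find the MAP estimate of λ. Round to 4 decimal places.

The Exponential(rate=λ) likelihood is ∝ λ^n e^(−λΣtᵢ). Here n = 7 and Σtᵢ = 2.05 + 11.45 + 2.02 + 2.35 + 5.63 + 6.11 + 4.15 = 33.76.
Posterior ∝ λ^7e^(−5λ) · λ^7e^(−33.76λ) = λ^14e^(−38.76λ), i.e. Gamma(15, 38.76).
Mode = (a−1)/b = 14/38.76 ≈ 0.3612.

λ̂_MAP = 0.3612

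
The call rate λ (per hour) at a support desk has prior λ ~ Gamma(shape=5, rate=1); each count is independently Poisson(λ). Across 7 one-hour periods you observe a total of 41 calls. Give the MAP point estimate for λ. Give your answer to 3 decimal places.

Σxᵢ = 41, n = 7.
Posterior ∝ λ^4e^(−1λ) · λ^41e^(−7λ) = λ^45e^(−8λ), i.e. Gamma(shape=46, rate=8).
The mode of a Gamma(a, b) with a ≥ 1 (shape–rate) is (a−1)/b = 45/8 ≈ 5.625.

λ̂_MAP = 5.625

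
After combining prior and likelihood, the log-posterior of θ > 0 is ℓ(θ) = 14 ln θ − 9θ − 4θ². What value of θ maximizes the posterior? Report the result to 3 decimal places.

θ̂_MAP = 0.875

ℓ'(θ) = 14/θ − 9 − 8θ. Setting this to zero and multiplying by θ: 8θ² + 9θ − 14 = 0.
θ = (−9 + √(9² + 4·8·14)) / (2·8) = (−9 + √529) / 16 = (−9 + 23)/16 = 7/8.
ℓ''(θ) = −14/θ² − 8 < 0, confirming a maximum.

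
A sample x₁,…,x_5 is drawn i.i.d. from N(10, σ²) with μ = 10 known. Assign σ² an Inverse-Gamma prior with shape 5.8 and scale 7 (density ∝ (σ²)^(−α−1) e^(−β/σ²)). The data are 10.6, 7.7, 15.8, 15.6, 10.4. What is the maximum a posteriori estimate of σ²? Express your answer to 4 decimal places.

σ̂²_MAP = 4.5597

Sum of squared deviations about the known mean: SS = (10.6−10)² + (7.7−10)² + (15.8−10)² + (15.6−10)² + (10.4−10)² = 70.81.
The Normal likelihood contributes (σ²)^(−n/2) exp(−SS/(2σ²)), so the posterior is Inverse-Gamma(α + n/2, β + SS/2) = Inverse-Gamma(8.3, 42.405).
The mode of Inverse-Gamma(a, b) is b/(a+1) = 42.405/9.3 ≈ 4.5597.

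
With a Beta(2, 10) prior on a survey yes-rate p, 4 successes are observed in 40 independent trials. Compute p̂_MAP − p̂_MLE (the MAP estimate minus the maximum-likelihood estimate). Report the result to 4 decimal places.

Posterior is Beta(6, 46); MAP = (6−1)/(52−2) = 5/50 ≈ 0.10000.
MLE ignores the prior: p̂_MLE = k/n = 4/40 ≈ 0.10000.
Difference = 5/50 − 4/40 = 0 ≈ 0.0000.

MAP − MLE = 0.0000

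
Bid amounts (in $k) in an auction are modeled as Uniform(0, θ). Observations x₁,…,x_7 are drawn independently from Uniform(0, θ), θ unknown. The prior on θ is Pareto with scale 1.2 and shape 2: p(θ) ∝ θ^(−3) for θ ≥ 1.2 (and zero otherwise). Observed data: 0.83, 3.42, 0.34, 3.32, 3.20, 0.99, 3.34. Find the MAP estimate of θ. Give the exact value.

The Uniform(0, θ) likelihood is θ^(−n) for θ ≥ max(xᵢ), zero otherwise. Here max(xᵢ) = 3.42.
Posterior ∝ θ^(−3) · θ^(−7) = θ^(−10) on θ ≥ max(1.2, 3.42) = 3.42.
This density is strictly decreasing in θ, so the posterior mode lies at the lower boundary of the support.

θ̂_MAP = 3.42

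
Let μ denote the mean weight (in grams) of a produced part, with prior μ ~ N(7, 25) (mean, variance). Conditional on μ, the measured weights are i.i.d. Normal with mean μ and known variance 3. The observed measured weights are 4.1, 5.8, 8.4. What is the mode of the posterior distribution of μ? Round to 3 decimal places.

n = 3; x̄ = (4.1 + 5.8 + 8.4)/3 = 18.3/3 = 6.1.
For a Normal prior and Normal likelihood with known variance, the posterior is Normal; its mode equals its mean, the precision-weighted average.
Prior precision 1/σ₀² = 1/25 = 0.04; data precision n/σ² = 3/3 = 1.
μ̂ = (0.04·7 + 1·6.1) / (0.04 + 1) = 6.38/1.04 = 319/52 ≈ 6.135.

μ̂_MAP = 6.135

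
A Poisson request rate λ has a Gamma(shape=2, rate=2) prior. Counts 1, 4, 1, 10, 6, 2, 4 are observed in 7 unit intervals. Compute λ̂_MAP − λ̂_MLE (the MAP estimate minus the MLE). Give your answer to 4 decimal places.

MAP − MLE = -0.7778

Σxᵢ = 28. Posterior is Gamma(30, 9); MAP = (30−1)/9 = 29/9 ≈ 3.22222.
MLE = x̄ = 28/7 ≈ 4.00000.
Difference = 29/9 − 28/7 = -7/9 ≈ -0.7778.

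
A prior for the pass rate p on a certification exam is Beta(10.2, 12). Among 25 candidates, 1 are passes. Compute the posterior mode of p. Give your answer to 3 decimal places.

Prior: Beta(10.2, 12).
Data: 1 success in 25 trials. The binomial likelihood contributes p(1−p)^24, so the posterior is Beta(10.2+1, 12+24) = Beta(11.2, 36).
For Beta(a, b) with a, b > 1 the mode is (a−1)/(a+b−2) = 10.2/45.2 ≈ 0.226.

p̂_MAP = 0.226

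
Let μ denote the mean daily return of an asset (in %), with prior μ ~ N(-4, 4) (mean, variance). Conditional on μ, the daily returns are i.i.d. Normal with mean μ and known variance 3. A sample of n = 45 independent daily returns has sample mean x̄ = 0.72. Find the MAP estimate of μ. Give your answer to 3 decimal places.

n = 45, x̄ = 0.72.
For a Normal prior and Normal likelihood with known variance, the posterior is Normal; its mode equals its mean, the precision-weighted average.
Prior precision 1/σ₀² = 1/4 = 0.25; data precision n/σ² = 45/3 = 15.
μ̂ = (0.25·(-4) + 15·0.72) / (0.25 + 15) = 9.8/15.25 = 196/305 ≈ 0.643.

μ̂_MAP = 0.643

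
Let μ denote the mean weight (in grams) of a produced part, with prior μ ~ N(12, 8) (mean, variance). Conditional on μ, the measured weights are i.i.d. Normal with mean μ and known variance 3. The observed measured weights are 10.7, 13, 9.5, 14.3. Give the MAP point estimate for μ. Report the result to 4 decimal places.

n = 4; x̄ = (10.7 + 13 + 9.5 + 14.3)/4 = 47.5/4 = 11.875.
For a Normal prior and Normal likelihood with known variance, the posterior is Normal; its mode equals its mean, the precision-weighted average.
Prior precision 1/σ₀² = 1/8 = 0.125; data precision n/σ² = 4/3.
μ̂ = (0.125·12 + (4/3)·11.875) / (0.125 + 4/3) = (52/3)/(35/24) = 416/35 ≈ 11.8857.

μ̂_MAP = 11.8857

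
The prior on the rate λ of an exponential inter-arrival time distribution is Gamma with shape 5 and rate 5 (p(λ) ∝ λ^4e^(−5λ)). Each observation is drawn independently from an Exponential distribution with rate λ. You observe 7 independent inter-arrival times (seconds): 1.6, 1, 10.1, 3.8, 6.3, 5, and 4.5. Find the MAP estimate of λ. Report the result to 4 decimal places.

The Exponential(rate=λ) likelihood is ∝ λ^n e^(−λΣtᵢ). Here n = 7 and Σtᵢ = 1.6 + 1 + 10.1 + 3.8 + 6.3 + 5 + 4.5 = 32.3.
Posterior ∝ λ^4e^(−5λ) · λ^7e^(−32.3λ) = λ^11e^(−37.3λ), i.e. Gamma(12, 37.3).
Mode = (a−1)/b = 11/37.3 ≈ 0.2949.

λ̂_MAP = 0.2949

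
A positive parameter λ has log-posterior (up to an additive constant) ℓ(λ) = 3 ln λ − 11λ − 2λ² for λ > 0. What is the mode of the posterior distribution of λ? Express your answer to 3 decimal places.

ℓ'(λ) = 3/λ − 11 − 4λ. Setting this to zero and multiplying by λ: 4λ² + 11λ − 3 = 0.
λ = (−11 + √(11² + 4·4·3)) / (2·4) = (−11 + √169) / 8 = (−11 + 13)/8 = 1/4.
ℓ''(λ) = −3/λ² − 4 < 0, confirming a maximum.

λ̂_MAP = 0.250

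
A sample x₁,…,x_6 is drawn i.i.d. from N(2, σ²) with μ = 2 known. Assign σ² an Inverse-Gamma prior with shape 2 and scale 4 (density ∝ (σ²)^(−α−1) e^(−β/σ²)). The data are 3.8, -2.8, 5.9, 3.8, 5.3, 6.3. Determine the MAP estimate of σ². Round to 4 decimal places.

Sum of squared deviations about the known mean: SS = (3.8−2)² + (-2.8−2)² + (5.9−2)² + (3.8−2)² + (5.3−2)² + (6.3−2)² = 74.11.
The Normal likelihood contributes (σ²)^(−n/2) exp(−SS/(2σ²)), so the posterior is Inverse-Gamma(α + n/2, β + SS/2) = Inverse-Gamma(5, 41.055).
The mode of Inverse-Gamma(a, b) is b/(a+1) = 41.055/6 ≈ 6.8425.

σ̂²_MAP = 6.8425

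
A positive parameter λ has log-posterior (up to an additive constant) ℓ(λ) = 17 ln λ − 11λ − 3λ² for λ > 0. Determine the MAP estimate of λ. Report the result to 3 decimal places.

ℓ'(λ) = 17/λ − 11 − 6λ. Setting this to zero and multiplying by λ: 6λ² + 11λ − 17 = 0.
λ = (−11 + √(11² + 4·6·17)) / (2·6) = (−11 + √529) / 12 = (−11 + 23)/12 = 1.
ℓ''(λ) = −17/λ² − 6 < 0, confirming a maximum.

λ̂_MAP = 1.000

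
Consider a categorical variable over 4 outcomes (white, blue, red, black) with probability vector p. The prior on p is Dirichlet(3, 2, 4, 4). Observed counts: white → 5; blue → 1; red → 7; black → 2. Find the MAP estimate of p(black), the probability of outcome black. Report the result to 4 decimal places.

MAP estimate of p(black) = 0.2083

The posterior is Dirichlet(αᵢ + nᵢ) = Dirichlet(8, 3, 11, 6).
For a Dirichlet(a₁,…,a_K) with all aᵢ > 1, the mode has j-th component (aⱼ − 1)/(Σaᵢ − K).
Here Σaᵢ = 28 and K = 4, so p(black) = (6 − 1)/(28 − 4) = 5/24 ≈ 0.2083.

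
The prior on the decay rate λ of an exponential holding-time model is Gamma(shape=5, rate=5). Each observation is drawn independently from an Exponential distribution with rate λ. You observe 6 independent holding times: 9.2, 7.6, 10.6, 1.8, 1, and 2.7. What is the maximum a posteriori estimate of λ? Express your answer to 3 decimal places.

The Exponential(rate=λ) likelihood is ∝ λ^n e^(−λΣtᵢ). Here n = 6 and Σtᵢ = 9.2 + 7.6 + 10.6 + 1.8 + 1 + 2.7 = 32.9.
Posterior ∝ λ^4e^(−5λ) · λ^6e^(−32.9λ) = λ^10e^(−37.9λ), i.e. Gamma(11, 37.9).
Mode = (a−1)/b = 10/37.9 ≈ 0.264.

λ̂_MAP = 0.264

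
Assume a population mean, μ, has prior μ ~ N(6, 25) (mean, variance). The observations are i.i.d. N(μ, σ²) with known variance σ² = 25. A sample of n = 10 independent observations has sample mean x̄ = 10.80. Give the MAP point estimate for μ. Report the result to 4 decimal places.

μ̂_MAP = 10.3636

n = 10, x̄ = 10.80.
For a Normal prior and Normal likelihood with known variance, the posterior is Normal; its mode equals its mean, the precision-weighted average.
Prior precision 1/σ₀² = 1/25 = 0.04; data precision n/σ² = 10/25 = 0.4.
μ̂ = (0.04·6 + 0.4·10.8) / (0.04 + 0.4) = 4.56/0.44 = 114/11 ≈ 10.3636.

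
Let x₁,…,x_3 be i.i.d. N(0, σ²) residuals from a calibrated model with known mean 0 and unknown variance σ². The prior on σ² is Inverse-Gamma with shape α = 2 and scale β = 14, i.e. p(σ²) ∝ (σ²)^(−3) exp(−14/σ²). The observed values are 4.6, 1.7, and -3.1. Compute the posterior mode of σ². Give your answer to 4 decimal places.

σ̂²_MAP = 6.8511

Sum of squared deviations about the known mean: SS = (4.6−0)² + (1.7−0)² + (-3.1−0)² = 33.66.
The Normal likelihood contributes (σ²)^(−n/2) exp(−SS/(2σ²)), so the posterior is Inverse-Gamma(α + n/2, β + SS/2) = Inverse-Gamma(3.5, 30.83).
The mode of Inverse-Gamma(a, b) is b/(a+1) = 30.83/4.5 ≈ 6.8511.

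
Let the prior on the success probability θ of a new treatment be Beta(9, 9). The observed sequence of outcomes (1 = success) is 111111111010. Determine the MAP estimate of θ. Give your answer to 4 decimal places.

θ̂_MAP = 0.6429

Prior: Beta(9, 9).
Data: 10 successes in 12 trials (from the sequence). The binomial likelihood contributes θ^10(1−θ)^2, so the posterior is Beta(9+10, 9+2) = Beta(19, 11).
For Beta(a, b) with a, b > 1 the mode is (a−1)/(a+b−2) = 18/28 ≈ 0.6429.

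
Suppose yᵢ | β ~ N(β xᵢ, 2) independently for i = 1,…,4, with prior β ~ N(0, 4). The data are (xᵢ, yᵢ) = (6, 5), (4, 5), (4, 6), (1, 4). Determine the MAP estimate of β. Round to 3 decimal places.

log p(β | y) = −Σ(yᵢ − βxᵢ)²/(2·2) − β²/(2·4) + const.
Setting the derivative to zero: Σxᵢ(yᵢ − βxᵢ)/2 − β/4 = 0, so β = Σxᵢyᵢ / (Σxᵢ² + σ²/τ²).
Σxᵢyᵢ = 6·5 + 4·5 + 4·6 + 1·4 = 78; Σxᵢ² = 69; σ²/τ² = 0.5.
β̂_MAP = 78 / (69 + 0.5) = 78/69.5 ≈ 1.122.

β̂_MAP = 1.122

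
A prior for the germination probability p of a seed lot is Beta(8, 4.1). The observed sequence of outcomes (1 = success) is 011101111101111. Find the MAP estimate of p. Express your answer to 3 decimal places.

p̂_MAP = 0.757

Prior: Beta(8, 4.1).
Data: 12 successes in 15 trials (from the sequence). The binomial likelihood contributes p^12(1−p)^3, so the posterior is Beta(8+12, 4.1+3) = Beta(20, 7.1).
For Beta(a, b) with a, b > 1 the mode is (a−1)/(a+b−2) = 19/25.1 ≈ 0.757.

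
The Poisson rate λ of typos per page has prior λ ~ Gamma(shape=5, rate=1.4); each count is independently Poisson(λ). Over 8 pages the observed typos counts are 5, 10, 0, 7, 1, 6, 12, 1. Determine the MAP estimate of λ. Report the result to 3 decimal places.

λ̂_MAP = 4.894

Σxᵢ = 5+10+0+7+1+6+12+1 = 42, with n = 8.
Posterior ∝ λ^4e^(−1.4λ) · λ^42e^(−8λ) = λ^46e^(−9.4λ), i.e. Gamma(shape=47, rate=9.4).
The mode of a Gamma(a, b) with a ≥ 1 (shape–rate) is (a−1)/b = 46/9.4 ≈ 4.894.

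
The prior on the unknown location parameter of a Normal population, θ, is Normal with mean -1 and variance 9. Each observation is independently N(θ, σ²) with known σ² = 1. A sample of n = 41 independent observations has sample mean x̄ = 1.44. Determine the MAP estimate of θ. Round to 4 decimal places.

n = 41, x̄ = 1.44.
For a Normal prior and Normal likelihood with known variance, the posterior is Normal; its mode equals its mean, the precision-weighted average.
Prior precision 1/σ₀² = 1/9; data precision n/σ² = 41/1 = 41.
θ̂ = ((1/9)·(-1) + 41·1.44) / (1/9 + 41) = (13259/225)/(370/9) = 13259/9250 ≈ 1.4334.

θ̂_MAP = 1.4334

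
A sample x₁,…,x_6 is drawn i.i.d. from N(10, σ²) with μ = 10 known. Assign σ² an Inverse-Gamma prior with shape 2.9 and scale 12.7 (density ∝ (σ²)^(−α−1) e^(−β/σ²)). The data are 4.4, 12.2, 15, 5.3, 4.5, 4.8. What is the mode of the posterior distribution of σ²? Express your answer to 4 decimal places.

Sum of squared deviations about the known mean: SS = (4.4−10)² + (12.2−10)² + (15−10)² + (5.3−10)² + (4.5−10)² + (4.8−10)² = 140.58.
The Normal likelihood contributes (σ²)^(−n/2) exp(−SS/(2σ²)), so the posterior is Inverse-Gamma(α + n/2, β + SS/2) = Inverse-Gamma(5.9, 82.99).
The mode of Inverse-Gamma(a, b) is b/(a+1) = 82.99/6.9 ≈ 12.0275.

σ̂²_MAP = 12.0275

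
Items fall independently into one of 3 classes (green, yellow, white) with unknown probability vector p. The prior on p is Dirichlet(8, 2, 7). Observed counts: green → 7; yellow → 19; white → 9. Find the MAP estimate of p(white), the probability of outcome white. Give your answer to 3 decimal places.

MAP estimate of p(white) = 0.306

The posterior is Dirichlet(αᵢ + nᵢ) = Dirichlet(15, 21, 16).
For a Dirichlet(a₁,…,a_K) with all aᵢ > 1, the mode has j-th component (aⱼ − 1)/(Σaᵢ − K).
Here Σaᵢ = 52 and K = 3, so p(white) = (16 − 1)/(52 − 3) = 15/49 ≈ 0.306.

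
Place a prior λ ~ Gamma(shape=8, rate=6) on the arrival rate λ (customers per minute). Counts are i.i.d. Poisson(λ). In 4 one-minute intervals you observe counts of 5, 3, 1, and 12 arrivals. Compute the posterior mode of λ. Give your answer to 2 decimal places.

λ̂_MAP = 2.80

Σxᵢ = 5+3+1+12 = 21, with n = 4.
Posterior ∝ λ^7e^(−6λ) · λ^21e^(−4λ) = λ^28e^(−10λ), i.e. Gamma(shape=29, rate=10).
The mode of a Gamma(a, b) with a ≥ 1 (shape–rate) is (a−1)/b = 28/10 ≈ 2.80.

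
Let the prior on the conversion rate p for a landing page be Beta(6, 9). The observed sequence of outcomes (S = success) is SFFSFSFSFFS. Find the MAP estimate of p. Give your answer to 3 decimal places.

p̂_MAP = 0.417

Prior: Beta(6, 9).
Data: 5 successes in 11 trials (from the sequence). The binomial likelihood contributes p^5(1−p)^6, so the posterior is Beta(6+5, 9+6) = Beta(11, 15).
For Beta(a, b) with a, b > 1 the mode is (a−1)/(a+b−2) = 10/24 ≈ 0.417.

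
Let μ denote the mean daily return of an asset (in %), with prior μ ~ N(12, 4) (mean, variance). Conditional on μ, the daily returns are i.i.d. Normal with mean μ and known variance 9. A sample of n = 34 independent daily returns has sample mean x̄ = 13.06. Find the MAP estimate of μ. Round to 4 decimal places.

n = 34, x̄ = 13.06.
For a Normal prior and Normal likelihood with known variance, the posterior is Normal; its mode equals its mean, the precision-weighted average.
Prior precision 1/σ₀² = 1/4 = 0.25; data precision n/σ² = 34/9.
μ̂ = (0.25·12 + (34/9)·13.06) / (0.25 + 34/9) = (11776/225)/(145/36) = 47104/3625 ≈ 12.9942.

μ̂_MAP = 12.9942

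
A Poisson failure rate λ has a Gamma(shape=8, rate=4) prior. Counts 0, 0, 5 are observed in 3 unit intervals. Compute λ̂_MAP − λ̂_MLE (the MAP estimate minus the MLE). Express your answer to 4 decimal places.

Σxᵢ = 5. Posterior is Gamma(13, 7); MAP = (13−1)/7 = 12/7 ≈ 1.71429.
MLE = x̄ = 5/3 ≈ 1.66667.
Difference = 12/7 − 5/3 = 1/21 ≈ 0.0476.

MAP − MLE = 0.0476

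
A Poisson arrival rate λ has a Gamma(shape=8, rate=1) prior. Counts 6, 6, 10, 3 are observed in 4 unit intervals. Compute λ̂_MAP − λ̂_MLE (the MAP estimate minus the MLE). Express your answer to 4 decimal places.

Σxᵢ = 25. Posterior is Gamma(33, 5); MAP = (33−1)/5 = 32/5 ≈ 6.40000.
MLE = x̄ = 25/4 ≈ 6.25000.
Difference = 32/5 − 25/4 = 3/20 ≈ 0.1500.

MAP − MLE = 0.1500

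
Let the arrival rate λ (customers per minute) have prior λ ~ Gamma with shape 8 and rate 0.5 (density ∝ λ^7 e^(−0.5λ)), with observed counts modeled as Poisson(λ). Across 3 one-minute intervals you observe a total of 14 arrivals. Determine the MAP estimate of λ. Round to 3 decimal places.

λ̂_MAP = 6.000

Σxᵢ = 14, n = 3.
Posterior ∝ λ^7e^(−0.5λ) · λ^14e^(−3λ) = λ^21e^(−3.5λ), i.e. Gamma(shape=22, rate=3.5).
The mode of a Gamma(a, b) with a ≥ 1 (shape–rate) is (a−1)/b = 21/3.5 ≈ 6.000.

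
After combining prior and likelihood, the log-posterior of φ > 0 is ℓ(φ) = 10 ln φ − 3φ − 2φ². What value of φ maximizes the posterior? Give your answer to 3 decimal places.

φ̂_MAP = 1.250

ℓ'(φ) = 10/φ − 3 − 4φ. Setting this to zero and multiplying by φ: 4φ² + 3φ − 10 = 0.
φ = (−3 + √(3² + 4·4·10)) / (2·4) = (−3 + √169) / 8 = (−3 + 13)/8 = 5/4.
ℓ''(φ) = −10/φ² − 4 < 0, confirming a maximum.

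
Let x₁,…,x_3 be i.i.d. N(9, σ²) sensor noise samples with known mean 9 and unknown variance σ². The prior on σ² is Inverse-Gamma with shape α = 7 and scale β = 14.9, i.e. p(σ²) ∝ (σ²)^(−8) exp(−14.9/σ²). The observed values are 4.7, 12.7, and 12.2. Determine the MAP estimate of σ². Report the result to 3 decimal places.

σ̂²_MAP = 3.801

Sum of squared deviations about the known mean: SS = (4.7−9)² + (12.7−9)² + (12.2−9)² = 42.42.
The Normal likelihood contributes (σ²)^(−n/2) exp(−SS/(2σ²)), so the posterior is Inverse-Gamma(α + n/2, β + SS/2) = Inverse-Gamma(8.5, 36.11).
The mode of Inverse-Gamma(a, b) is b/(a+1) = 36.11/9.5 ≈ 3.801.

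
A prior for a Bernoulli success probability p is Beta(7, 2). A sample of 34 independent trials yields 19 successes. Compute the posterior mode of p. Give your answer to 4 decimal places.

p̂_MAP = 0.6098

Prior: Beta(7, 2).
Data: 19 successes in 34 trials. The binomial likelihood contributes p^19(1−p)^15, so the posterior is Beta(7+19, 2+15) = Beta(26, 17).
For Beta(a, b) with a, b > 1 the mode is (a−1)/(a+b−2) = 25/41 ≈ 0.6098.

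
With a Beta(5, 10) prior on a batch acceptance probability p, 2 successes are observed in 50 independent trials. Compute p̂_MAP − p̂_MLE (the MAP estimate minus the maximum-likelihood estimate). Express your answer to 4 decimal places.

MAP − MLE = 0.0552

Posterior is Beta(7, 58); MAP = (7−1)/(65−2) = 6/63 ≈ 0.09524.
MLE ignores the prior: p̂_MLE = k/n = 2/50 ≈ 0.04000.
Difference = 6/63 − 2/50 = 29/525 ≈ 0.0552.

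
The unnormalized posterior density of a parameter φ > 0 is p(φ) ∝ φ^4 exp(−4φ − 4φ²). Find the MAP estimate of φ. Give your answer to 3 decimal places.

ℓ'(φ) = 4/φ − 4 − 8φ. Setting this to zero and multiplying by φ: 8φ² + 4φ − 4 = 0.
φ = (−4 + √(4² + 4·8·4)) / (2·8) = (−4 + √144) / 16 = (−4 + 12)/16 = 1/2.
ℓ''(φ) = −4/φ² − 8 < 0, confirming a maximum.

φ̂_MAP = 0.500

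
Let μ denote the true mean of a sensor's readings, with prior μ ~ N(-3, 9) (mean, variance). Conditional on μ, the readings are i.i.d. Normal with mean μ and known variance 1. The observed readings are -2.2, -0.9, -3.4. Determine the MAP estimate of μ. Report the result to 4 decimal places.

μ̂_MAP = -2.1964

n = 3; x̄ = ((-2.2) + (-0.9) + (-3.4))/3 = -6.5/3 = -13/6 ≈ -2.1667.
For a Normal prior and Normal likelihood with known variance, the posterior is Normal; its mode equals its mean, the precision-weighted average.
Prior precision 1/σ₀² = 1/9; data precision n/σ² = 3/1 = 3.
μ̂ = ((1/9)·(-3) + 3·(-13/6)) / (1/9 + 3) = (-41/6)/(28/9) = -123/56 ≈ -2.1964.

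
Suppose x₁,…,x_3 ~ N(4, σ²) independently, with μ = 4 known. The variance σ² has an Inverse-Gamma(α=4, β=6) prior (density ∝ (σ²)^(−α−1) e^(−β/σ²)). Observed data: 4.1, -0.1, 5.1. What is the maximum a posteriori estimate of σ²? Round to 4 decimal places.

σ̂²_MAP = 2.3100

Sum of squared deviations about the known mean: SS = (4.1−4)² + (-0.1−4)² + (5.1−4)² = 18.03.
The Normal likelihood contributes (σ²)^(−n/2) exp(−SS/(2σ²)), so the posterior is Inverse-Gamma(α + n/2, β + SS/2) = Inverse-Gamma(5.5, 15.015).
The mode of Inverse-Gamma(a, b) is b/(a+1) = 15.015/6.5 ≈ 2.3100.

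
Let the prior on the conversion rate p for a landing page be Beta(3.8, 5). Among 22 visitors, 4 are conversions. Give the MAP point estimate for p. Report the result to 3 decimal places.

Prior: Beta(3.8, 5).
Data: 4 successes in 22 trials. The binomial likelihood contributes p^4(1−p)^18, so the posterior is Beta(3.8+4, 5+18) = Beta(7.8, 23).
For Beta(a, b) with a, b > 1 the mode is (a−1)/(a+b−2) = 6.8/28.8 ≈ 0.236.

p̂_MAP = 0.236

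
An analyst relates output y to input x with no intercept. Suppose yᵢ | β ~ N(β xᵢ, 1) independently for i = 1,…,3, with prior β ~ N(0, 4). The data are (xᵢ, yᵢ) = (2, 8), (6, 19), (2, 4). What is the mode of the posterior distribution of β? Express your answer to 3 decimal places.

log p(β | y) = −Σ(yᵢ − βxᵢ)²/(2·1) − β²/(2·4) + const.
Setting the derivative to zero: Σxᵢ(yᵢ − βxᵢ)/1 − β/4 = 0, so β = Σxᵢyᵢ / (Σxᵢ² + σ²/τ²).
Σxᵢyᵢ = 2·8 + 6·19 + 2·4 = 138; Σxᵢ² = 44; σ²/τ² = 0.25.
β̂_MAP = 138 / (44 + 0.25) = 138/44.25 ≈ 3.119.

β̂_MAP = 3.119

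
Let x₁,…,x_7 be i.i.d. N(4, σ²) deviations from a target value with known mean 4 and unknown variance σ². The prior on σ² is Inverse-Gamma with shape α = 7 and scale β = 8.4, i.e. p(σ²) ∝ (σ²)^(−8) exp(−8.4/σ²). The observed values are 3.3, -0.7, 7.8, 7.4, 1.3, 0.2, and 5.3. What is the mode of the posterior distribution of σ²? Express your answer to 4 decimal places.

Sum of squared deviations about the known mean: SS = (3.3−4)² + (-0.7−4)² + (7.8−4)² + (7.4−4)² + (1.3−4)² + (0.2−4)² + (5.3−4)² = 72.
The Normal likelihood contributes (σ²)^(−n/2) exp(−SS/(2σ²)), so the posterior is Inverse-Gamma(α + n/2, β + SS/2) = Inverse-Gamma(10.5, 44.4).
The mode of Inverse-Gamma(a, b) is b/(a+1) = 44.4/11.5 ≈ 3.8609.

σ̂²_MAP = 3.8609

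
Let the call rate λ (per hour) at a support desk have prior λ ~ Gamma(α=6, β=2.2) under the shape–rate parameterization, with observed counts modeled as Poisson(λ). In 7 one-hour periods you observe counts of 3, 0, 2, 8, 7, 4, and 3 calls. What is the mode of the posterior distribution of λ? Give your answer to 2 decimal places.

Σxᵢ = 3+0+2+8+7+4+3 = 27, with n = 7.
Posterior ∝ λ^5e^(−2.2λ) · λ^27e^(−7λ) = λ^32e^(−9.2λ), i.e. Gamma(shape=33, rate=9.2).
The mode of a Gamma(a, b) with a ≥ 1 (shape–rate) is (a−1)/b = 32/9.2 ≈ 3.48.

λ̂_MAP = 3.48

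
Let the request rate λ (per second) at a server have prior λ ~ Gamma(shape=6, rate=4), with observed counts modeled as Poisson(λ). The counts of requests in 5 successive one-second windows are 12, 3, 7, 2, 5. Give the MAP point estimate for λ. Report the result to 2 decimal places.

λ̂_MAP = 3.78

Σxᵢ = 12+3+7+2+5 = 29, with n = 5.
Posterior ∝ λ^5e^(−4λ) · λ^29e^(−5λ) = λ^34e^(−9λ), i.e. Gamma(shape=35, rate=9).
The mode of a Gamma(a, b) with a ≥ 1 (shape–rate) is (a−1)/b = 34/9 ≈ 3.78.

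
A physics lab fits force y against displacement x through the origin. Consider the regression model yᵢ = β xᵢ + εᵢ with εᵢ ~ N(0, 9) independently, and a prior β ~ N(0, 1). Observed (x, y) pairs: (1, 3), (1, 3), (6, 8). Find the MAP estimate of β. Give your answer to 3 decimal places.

log p(β | y) = −Σ(yᵢ − βxᵢ)²/(2·9) − β²/(2·1) + const.
Setting the derivative to zero: Σxᵢ(yᵢ − βxᵢ)/9 − β/1 = 0, so β = Σxᵢyᵢ / (Σxᵢ² + σ²/τ²).
Σxᵢyᵢ = 1·3 + 1·3 + 6·8 = 54; Σxᵢ² = 38; σ²/τ² = 9.
β̂_MAP = 54 / (38 + 9) = 54/47 ≈ 1.149.

β̂_MAP = 1.149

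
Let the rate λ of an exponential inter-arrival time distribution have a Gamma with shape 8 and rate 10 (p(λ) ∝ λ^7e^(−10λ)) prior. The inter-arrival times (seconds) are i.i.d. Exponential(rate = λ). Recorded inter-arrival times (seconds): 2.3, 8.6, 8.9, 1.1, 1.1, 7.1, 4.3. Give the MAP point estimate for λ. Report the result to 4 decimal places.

The Exponential(rate=λ) likelihood is ∝ λ^n e^(−λΣtᵢ). Here n = 7 and Σtᵢ = 2.3 + 8.6 + 8.9 + 1.1 + 1.1 + 7.1 + 4.3 = 33.4.
Posterior ∝ λ^7e^(−10λ) · λ^7e^(−33.4λ) = λ^14e^(−43.4λ), i.e. Gamma(15, 43.4).
Mode = (a−1)/b = 14/43.4 ≈ 0.3226.

λ̂_MAP = 0.3226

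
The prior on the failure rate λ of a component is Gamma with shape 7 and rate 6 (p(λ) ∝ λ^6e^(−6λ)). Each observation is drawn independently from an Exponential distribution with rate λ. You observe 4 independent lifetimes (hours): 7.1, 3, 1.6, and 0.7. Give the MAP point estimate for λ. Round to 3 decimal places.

The Exponential(rate=λ) likelihood is ∝ λ^n e^(−λΣtᵢ). Here n = 4 and Σtᵢ = 7.1 + 3 + 1.6 + 0.7 = 12.4.
Posterior ∝ λ^6e^(−6λ) · λ^4e^(−12.4λ) = λ^10e^(−18.4λ), i.e. Gamma(11, 18.4).
Mode = (a−1)/b = 10/18.4 ≈ 0.543.

λ̂_MAP = 0.543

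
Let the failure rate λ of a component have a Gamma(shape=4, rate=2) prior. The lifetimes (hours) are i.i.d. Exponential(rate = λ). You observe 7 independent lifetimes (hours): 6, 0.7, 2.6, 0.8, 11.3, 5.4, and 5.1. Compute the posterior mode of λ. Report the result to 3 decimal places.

λ̂_MAP = 0.295

The Exponential(rate=λ) likelihood is ∝ λ^n e^(−λΣtᵢ). Here n = 7 and Σtᵢ = 6 + 0.7 + 2.6 + 0.8 + 11.3 + 5.4 + 5.1 = 31.9.
Posterior ∝ λ^3e^(−2λ) · λ^7e^(−31.9λ) = λ^10e^(−33.9λ), i.e. Gamma(11, 33.9).
Mode = (a−1)/b = 10/33.9 ≈ 0.295.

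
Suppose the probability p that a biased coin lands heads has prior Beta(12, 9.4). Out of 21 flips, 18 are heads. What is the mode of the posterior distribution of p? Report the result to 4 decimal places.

Prior: Beta(12, 9.4).
Data: 18 successes in 21 trials. The binomial likelihood contributes p^18(1−p)^3, so the posterior is Beta(12+18, 9.4+3) = Beta(30, 12.4).
For Beta(a, b) with a, b > 1 the mode is (a−1)/(a+b−2) = 29/40.4 ≈ 0.7178.

p̂_MAP = 0.7178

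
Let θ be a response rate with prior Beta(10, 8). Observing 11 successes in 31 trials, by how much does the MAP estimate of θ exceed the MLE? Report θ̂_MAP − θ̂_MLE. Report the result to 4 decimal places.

MAP − MLE = 0.0707

Posterior is Beta(21, 28); MAP = (21−1)/(49−2) = 20/47 ≈ 0.42553.
MLE ignores the prior: θ̂_MLE = k/n = 11/31 ≈ 0.35484.
Difference = 20/47 − 11/31 = 103/1457 ≈ 0.0707.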